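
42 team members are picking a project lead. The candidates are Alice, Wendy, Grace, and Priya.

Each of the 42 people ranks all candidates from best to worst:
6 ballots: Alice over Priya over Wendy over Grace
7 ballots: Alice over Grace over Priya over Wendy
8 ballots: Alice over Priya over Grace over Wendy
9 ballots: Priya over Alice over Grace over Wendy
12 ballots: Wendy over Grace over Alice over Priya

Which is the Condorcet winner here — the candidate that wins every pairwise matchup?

Alice vs Wendy: 30–12
Alice vs Grace: 30–12
Alice vs Priya: 33–9
Alice beats every other candidate.

Alice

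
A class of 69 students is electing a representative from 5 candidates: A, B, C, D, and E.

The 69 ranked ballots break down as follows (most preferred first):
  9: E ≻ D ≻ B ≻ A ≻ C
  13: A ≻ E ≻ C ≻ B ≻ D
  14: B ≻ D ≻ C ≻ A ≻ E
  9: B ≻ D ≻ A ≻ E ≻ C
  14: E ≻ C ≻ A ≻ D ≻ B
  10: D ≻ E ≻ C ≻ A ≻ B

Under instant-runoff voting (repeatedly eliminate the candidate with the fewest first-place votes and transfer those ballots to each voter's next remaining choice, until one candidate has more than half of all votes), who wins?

E

Round 1: A 13, B 23, C 0, D 10, E 23. C eliminated.
Round 2: A 13, B 23, D 10, E 23. D eliminated.
Round 3: A 13, B 23, E 33. A eliminated.
Round 4: B 23, E 46. E has a majority (≥35).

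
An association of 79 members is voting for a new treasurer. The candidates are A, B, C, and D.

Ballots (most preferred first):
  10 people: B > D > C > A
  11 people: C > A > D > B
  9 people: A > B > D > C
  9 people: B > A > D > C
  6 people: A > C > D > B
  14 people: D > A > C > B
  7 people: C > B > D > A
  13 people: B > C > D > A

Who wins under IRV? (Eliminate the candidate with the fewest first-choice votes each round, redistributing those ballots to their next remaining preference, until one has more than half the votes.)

A

Round 1: A 15, B 32, C 18, D 14. D eliminated.
Round 2: A 29, B 32, C 18. C eliminated.
Round 3: A 40, B 39. A has a majority (≥40).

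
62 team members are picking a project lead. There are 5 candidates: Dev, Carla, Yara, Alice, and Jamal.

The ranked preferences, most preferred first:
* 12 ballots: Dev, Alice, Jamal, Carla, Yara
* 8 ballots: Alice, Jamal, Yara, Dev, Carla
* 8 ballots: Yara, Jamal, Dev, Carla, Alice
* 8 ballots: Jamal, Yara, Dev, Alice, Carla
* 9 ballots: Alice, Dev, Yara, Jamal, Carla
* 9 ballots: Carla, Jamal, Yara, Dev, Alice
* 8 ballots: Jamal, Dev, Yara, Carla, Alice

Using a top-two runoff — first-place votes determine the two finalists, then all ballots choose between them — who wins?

Jamal

Round 1 first-place votes: Dev 12, Carla 9, Yara 8, Alice 17, Jamal 16. Alice and Jamal advance.
Runoff: Alice is ranked above Jamal on 29 ballots, Jamal above Alice on 33.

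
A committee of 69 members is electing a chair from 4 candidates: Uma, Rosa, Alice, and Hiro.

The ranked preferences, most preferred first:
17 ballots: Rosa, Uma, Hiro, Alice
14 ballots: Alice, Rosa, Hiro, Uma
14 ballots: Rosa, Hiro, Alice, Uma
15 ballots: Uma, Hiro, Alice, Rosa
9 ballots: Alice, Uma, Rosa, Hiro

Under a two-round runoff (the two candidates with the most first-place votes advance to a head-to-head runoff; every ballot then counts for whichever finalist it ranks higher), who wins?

Alice

Round 1 first-place votes: Uma 15, Rosa 31, Alice 23, Hiro 0. Rosa and Alice advance.
Runoff: Rosa is ranked above Alice on 31 ballots, Alice above Rosa on 38.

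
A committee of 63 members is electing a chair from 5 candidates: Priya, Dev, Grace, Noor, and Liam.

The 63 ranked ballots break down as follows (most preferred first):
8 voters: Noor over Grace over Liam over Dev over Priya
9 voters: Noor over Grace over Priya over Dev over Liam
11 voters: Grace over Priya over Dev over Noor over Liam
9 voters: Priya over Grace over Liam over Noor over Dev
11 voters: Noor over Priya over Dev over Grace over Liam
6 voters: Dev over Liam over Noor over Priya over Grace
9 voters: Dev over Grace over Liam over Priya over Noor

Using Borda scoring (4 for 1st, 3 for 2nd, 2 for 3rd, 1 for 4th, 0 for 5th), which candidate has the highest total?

Grace

Priya: 8×0 + 9×2 + 11×3 + 9×4 + 11×3 + 6×1 + 9×1 = 135
Dev: 8×1 + 9×1 + 11×2 + 9×0 + 11×2 + 6×4 + 9×4 = 121
Grace: 8×3 + 9×3 + 11×4 + 9×3 + 11×1 + 6×0 + 9×3 = 160
Noor: 8×4 + 9×4 + 11×1 + 9×1 + 11×4 + 6×2 + 9×0 = 144
Liam: 8×2 + 9×0 + 11×0 + 9×2 + 11×0 + 6×3 + 9×2 = 70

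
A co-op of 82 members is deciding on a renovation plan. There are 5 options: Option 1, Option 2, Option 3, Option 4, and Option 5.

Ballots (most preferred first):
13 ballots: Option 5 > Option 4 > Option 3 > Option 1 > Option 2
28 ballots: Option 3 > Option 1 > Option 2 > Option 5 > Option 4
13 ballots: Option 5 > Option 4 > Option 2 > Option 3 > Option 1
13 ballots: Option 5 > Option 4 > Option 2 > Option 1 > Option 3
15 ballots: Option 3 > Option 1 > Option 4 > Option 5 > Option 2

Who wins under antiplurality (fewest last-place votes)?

Option 5

Last-place votes: Option 1 13, Option 2 28, Option 3 13, Option 4 28, Option 5 0.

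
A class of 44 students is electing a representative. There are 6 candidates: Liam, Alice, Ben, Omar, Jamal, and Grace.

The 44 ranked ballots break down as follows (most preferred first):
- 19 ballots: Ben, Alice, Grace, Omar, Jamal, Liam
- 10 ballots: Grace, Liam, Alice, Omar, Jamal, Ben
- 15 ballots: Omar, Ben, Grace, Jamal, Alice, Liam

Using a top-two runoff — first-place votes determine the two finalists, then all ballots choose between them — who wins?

Omar

Round 1 first-place votes: Liam 0, Alice 0, Ben 19, Omar 15, Jamal 0, Grace 10. Ben and Omar advance.
Runoff: Ben is ranked above Omar on 19 ballots, Omar above Ben on 25.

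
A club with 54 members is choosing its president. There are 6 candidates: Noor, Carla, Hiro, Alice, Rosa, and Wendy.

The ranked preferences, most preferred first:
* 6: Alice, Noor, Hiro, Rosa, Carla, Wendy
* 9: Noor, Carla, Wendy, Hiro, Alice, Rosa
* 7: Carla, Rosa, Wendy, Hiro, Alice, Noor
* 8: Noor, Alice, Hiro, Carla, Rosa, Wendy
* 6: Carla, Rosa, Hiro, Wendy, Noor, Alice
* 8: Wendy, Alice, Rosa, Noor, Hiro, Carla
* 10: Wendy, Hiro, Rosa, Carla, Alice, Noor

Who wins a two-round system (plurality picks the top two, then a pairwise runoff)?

Round 1 first-place votes: Noor 17, Carla 13, Hiro 0, Alice 6, Rosa 0, Wendy 18. Wendy and Noor advance.
Runoff: Wendy is ranked above Noor on 31 ballots, Noor above Wendy on 23.

Wendy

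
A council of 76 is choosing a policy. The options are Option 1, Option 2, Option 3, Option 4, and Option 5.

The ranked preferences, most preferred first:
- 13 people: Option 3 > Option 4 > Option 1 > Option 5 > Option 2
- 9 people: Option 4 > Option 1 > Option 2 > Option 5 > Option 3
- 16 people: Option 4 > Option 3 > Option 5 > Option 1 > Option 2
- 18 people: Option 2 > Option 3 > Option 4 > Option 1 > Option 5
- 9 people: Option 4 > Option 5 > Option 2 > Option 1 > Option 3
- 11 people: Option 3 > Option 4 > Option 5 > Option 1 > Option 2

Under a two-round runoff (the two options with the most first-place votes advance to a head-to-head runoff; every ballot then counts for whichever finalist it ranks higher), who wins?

Round 1 first-place votes: Option 1 0, Option 2 18, Option 3 24, Option 4 34, Option 5 0. Option 4 and Option 3 advance.
Runoff: Option 4 is ranked above Option 3 on 34 ballots, Option 3 above Option 4 on 42.

Option 3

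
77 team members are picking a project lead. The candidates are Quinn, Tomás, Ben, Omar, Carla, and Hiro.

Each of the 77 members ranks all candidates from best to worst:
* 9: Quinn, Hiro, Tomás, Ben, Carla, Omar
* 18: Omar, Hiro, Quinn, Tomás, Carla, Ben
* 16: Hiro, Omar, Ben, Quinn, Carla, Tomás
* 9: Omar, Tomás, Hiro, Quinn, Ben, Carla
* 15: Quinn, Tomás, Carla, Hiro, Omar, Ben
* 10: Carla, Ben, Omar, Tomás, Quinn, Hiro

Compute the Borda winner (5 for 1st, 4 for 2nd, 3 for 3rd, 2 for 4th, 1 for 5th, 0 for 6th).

Quinn: 9×5 + 18×3 + 16×2 + 9×2 + 15×5 + 10×1 = 234
Tomás: 9×3 + 18×2 + 16×0 + 9×4 + 15×4 + 10×2 = 179
Ben: 9×2 + 18×0 + 16×3 + 9×1 + 15×0 + 10×4 = 115
Omar: 9×0 + 18×5 + 16×4 + 9×5 + 15×1 + 10×3 = 244
Carla: 9×1 + 18×1 + 16×1 + 9×0 + 15×3 + 10×5 = 138
Hiro: 9×4 + 18×4 + 16×5 + 9×3 + 15×2 + 10×0 = 245

Hiro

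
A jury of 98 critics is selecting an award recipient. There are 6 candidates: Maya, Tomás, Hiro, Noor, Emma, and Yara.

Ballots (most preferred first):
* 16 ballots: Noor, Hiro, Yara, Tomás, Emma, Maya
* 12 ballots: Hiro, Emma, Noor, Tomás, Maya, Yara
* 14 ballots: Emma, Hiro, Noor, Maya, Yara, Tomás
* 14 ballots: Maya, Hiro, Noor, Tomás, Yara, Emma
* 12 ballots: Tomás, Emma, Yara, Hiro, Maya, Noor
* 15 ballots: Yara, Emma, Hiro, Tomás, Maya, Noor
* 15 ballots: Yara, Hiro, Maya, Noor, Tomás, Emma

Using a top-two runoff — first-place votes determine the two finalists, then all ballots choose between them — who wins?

Round 1 first-place votes: Maya 14, Tomás 12, Hiro 12, Noor 16, Emma 14, Yara 30. Yara and Noor advance.
Runoff: Yara is ranked above Noor on 42 ballots, Noor above Yara on 56.

Noor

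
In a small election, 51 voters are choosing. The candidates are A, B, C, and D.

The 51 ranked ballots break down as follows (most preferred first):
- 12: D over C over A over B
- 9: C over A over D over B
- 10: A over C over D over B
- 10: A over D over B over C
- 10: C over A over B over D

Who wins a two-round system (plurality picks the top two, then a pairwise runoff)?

C

Round 1 first-place votes: A 20, B 0, C 19, D 12. A and C advance.
Runoff: A is ranked above C on 20 ballots, C above A on 31.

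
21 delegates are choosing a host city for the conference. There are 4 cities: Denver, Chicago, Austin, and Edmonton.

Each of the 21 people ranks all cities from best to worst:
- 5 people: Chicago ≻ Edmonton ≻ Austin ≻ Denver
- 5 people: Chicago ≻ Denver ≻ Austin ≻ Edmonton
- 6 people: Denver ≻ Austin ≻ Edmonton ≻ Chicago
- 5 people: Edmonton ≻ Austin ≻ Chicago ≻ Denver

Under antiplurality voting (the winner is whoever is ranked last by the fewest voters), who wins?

Last-place votes: Denver 10, Chicago 6, Austin 0, Edmonton 5.

Austin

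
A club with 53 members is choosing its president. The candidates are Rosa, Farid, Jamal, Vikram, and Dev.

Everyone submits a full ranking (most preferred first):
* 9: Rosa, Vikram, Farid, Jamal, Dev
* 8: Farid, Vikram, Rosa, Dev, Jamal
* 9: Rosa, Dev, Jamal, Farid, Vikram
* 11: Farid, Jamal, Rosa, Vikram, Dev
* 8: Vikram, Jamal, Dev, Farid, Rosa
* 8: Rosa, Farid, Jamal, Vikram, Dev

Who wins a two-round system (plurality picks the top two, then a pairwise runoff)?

Farid

Round 1 first-place votes: Rosa 26, Farid 19, Jamal 0, Vikram 8, Dev 0. Rosa and Farid advance.
Runoff: Rosa is ranked above Farid on 26 ballots, Farid above Rosa on 27.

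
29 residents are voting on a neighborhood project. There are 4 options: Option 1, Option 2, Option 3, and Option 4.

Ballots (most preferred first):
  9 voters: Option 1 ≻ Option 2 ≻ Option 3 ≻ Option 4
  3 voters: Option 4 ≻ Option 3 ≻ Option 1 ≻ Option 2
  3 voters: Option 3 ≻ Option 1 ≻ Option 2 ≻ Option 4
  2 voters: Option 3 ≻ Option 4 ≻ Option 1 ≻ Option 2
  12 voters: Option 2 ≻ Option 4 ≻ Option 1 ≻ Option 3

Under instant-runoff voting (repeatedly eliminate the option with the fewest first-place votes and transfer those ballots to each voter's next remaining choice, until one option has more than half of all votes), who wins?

Round 1: Option 1 9, Option 2 12, Option 3 5, Option 4 3. Option 4 eliminated.
Round 2: Option 1 9, Option 2 12, Option 3 8. Option 3 eliminated.
Round 3: Option 1 17, Option 2 12. Option 1 has a majority (≥15).

Option 1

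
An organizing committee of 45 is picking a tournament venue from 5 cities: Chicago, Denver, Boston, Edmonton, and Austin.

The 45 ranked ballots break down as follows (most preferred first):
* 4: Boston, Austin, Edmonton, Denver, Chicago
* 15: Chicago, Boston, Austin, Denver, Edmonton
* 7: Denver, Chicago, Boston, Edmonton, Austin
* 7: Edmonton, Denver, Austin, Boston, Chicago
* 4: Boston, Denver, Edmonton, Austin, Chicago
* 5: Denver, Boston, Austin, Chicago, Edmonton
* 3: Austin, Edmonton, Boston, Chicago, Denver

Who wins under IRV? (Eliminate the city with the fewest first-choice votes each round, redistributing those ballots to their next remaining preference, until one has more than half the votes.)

Denver

Round 1: Chicago 15, Denver 12, Boston 8, Edmonton 7, Austin 3. Austin eliminated.
Round 2: Chicago 15, Denver 12, Boston 8, Edmonton 10. Boston eliminated.
Round 3: Chicago 15, Denver 16, Edmonton 14. Edmonton eliminated.
Round 4: Chicago 18, Denver 27. Denver has a majority (≥23).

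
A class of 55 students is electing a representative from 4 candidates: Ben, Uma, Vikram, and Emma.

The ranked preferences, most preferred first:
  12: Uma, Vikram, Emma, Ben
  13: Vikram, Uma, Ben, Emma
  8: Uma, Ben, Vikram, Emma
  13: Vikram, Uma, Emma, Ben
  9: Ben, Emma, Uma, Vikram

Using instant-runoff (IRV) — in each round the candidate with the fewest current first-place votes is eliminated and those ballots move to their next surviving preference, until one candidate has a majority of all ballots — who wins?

Round 1: Ben 9, Uma 20, Vikram 26, Emma 0. Emma eliminated.
Round 2: Ben 9, Uma 20, Vikram 26. Ben eliminated.
Round 3: Uma 29, Vikram 26. Uma has a majority (≥28).

Uma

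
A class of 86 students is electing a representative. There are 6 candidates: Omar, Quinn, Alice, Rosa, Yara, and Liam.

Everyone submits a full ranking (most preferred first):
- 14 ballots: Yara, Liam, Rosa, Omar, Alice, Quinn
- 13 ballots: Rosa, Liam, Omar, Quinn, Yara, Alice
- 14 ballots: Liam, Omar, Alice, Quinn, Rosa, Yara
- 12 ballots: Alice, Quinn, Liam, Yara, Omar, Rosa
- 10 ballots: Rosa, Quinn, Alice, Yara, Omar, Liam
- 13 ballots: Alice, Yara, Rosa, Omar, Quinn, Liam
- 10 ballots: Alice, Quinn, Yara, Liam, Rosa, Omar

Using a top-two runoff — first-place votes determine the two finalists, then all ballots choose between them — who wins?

Round 1 first-place votes: Omar 0, Quinn 0, Alice 35, Rosa 23, Yara 14, Liam 14. Alice and Rosa advance.
Runoff: Alice is ranked above Rosa on 49 ballots, Rosa above Alice on 37.

Alice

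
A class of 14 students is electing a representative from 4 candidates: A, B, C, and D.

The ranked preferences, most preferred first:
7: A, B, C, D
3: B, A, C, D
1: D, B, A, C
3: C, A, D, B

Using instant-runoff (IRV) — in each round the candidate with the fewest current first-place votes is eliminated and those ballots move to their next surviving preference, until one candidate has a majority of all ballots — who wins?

A

Round 1: A 7, B 3, C 3, D 1. D eliminated.
Round 2: A 7, B 4, C 3. C eliminated.
Round 3: A 10, B 4. A has a majority (≥8).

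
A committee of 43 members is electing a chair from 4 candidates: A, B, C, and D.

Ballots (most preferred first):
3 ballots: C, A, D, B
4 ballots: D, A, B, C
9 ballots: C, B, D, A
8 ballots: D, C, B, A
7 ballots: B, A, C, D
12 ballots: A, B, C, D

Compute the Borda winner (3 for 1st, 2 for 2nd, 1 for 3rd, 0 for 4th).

A: 3×2 + 4×2 + 9×0 + 8×0 + 7×2 + 12×3 = 64
B: 3×0 + 4×1 + 9×2 + 8×1 + 7×3 + 12×2 = 75
C: 3×3 + 4×0 + 9×3 + 8×2 + 7×1 + 12×1 = 71
D: 3×1 + 4×3 + 9×1 + 8×3 + 7×0 + 12×0 = 48

B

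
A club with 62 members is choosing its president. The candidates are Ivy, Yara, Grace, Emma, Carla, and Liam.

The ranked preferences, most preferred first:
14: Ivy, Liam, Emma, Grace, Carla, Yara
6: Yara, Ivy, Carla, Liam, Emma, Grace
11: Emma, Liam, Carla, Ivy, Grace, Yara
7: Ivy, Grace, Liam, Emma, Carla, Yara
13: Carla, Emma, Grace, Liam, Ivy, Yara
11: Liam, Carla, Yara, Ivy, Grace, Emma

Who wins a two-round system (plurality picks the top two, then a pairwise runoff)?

Carla

Round 1 first-place votes: Ivy 21, Yara 6, Grace 0, Emma 11, Carla 13, Liam 11. Ivy and Carla advance.
Runoff: Ivy is ranked above Carla on 27 ballots, Carla above Ivy on 35.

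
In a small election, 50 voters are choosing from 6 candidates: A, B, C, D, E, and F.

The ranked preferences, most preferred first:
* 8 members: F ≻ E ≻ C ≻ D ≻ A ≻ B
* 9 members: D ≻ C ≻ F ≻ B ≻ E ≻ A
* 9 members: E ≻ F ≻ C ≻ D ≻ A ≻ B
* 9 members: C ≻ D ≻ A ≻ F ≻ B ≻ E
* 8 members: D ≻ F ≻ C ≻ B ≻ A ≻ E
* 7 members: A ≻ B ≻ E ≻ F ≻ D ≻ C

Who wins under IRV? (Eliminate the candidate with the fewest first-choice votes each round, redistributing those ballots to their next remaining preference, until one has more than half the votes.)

D

Round 1: A 7, B 0, C 9, D 17, E 9, F 8. B eliminated.
Round 2: A 7, C 9, D 17, E 9, F 8. A eliminated.
Round 3: C 9, D 17, E 16, F 8. F eliminated.
Round 4: C 9, D 17, E 24. C eliminated.
Round 5: D 26, E 24. D has a majority (≥26).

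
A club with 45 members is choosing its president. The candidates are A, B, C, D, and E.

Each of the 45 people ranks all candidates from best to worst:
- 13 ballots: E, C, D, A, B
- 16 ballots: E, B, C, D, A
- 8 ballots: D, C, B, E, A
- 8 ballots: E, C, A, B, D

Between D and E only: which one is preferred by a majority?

D is ranked above E on 8 ballots; E above D on 37.

E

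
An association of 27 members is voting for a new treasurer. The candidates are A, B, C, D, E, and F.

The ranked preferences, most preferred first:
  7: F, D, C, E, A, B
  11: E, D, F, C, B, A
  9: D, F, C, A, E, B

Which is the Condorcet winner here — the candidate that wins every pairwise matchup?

D

D vs A: 27–0
D vs B: 27–0
D vs C: 27–0
D vs E: 16–11
D vs F: 20–7
D beats every other candidate.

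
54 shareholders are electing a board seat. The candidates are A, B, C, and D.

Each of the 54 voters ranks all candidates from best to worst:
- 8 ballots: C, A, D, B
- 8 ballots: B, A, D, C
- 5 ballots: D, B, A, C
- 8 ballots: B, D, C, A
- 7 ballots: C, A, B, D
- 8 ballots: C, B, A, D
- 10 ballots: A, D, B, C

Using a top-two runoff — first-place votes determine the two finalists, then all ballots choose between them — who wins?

B

Round 1 first-place votes: A 10, B 16, C 23, D 5. C and B advance.
Runoff: C is ranked above B on 23 ballots, B above C on 31.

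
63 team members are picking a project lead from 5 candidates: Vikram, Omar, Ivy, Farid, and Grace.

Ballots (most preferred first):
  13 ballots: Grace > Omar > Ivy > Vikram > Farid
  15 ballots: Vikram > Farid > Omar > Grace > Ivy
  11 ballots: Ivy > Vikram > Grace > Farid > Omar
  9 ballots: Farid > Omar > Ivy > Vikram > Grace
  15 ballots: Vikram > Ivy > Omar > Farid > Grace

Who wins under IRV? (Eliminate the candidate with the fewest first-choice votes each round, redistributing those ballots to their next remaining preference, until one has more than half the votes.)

Round 1: Vikram 30, Omar 0, Ivy 11, Farid 9, Grace 13. Omar eliminated.
Round 2: Vikram 30, Ivy 11, Farid 9, Grace 13. Farid eliminated.
Round 3: Vikram 30, Ivy 20, Grace 13. Grace eliminated.
Round 4: Vikram 30, Ivy 33. Ivy has a majority (≥32).

Ivy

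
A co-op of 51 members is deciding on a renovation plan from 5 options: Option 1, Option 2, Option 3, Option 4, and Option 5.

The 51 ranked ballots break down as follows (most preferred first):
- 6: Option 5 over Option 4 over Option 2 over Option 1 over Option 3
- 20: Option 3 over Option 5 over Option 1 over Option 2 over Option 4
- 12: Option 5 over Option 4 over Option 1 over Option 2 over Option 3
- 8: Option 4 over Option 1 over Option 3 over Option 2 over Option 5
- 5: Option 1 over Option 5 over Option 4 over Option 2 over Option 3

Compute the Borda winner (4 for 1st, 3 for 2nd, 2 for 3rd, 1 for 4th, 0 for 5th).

Option 1: 6×1 + 20×2 + 12×2 + 8×3 + 5×4 = 114
Option 2: 6×2 + 20×1 + 12×1 + 8×1 + 5×1 = 57
Option 3: 6×0 + 20×4 + 12×0 + 8×2 + 5×0 = 96
Option 4: 6×3 + 20×0 + 12×3 + 8×4 + 5×2 = 96
Option 5: 6×4 + 20×3 + 12×4 + 8×0 + 5×3 = 147

Option 5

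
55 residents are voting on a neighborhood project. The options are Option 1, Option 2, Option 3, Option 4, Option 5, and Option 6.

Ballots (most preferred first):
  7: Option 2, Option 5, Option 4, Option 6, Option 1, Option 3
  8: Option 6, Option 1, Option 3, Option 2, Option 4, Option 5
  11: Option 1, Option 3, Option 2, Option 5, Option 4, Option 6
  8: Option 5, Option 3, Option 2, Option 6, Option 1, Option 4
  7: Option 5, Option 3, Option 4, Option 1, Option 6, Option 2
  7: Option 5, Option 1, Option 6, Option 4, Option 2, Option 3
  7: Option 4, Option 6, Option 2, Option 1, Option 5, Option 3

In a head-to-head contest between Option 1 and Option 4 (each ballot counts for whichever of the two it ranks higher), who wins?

Option 1

Option 1 is ranked above Option 4 on 34 ballots; Option 4 above Option 1 on 21.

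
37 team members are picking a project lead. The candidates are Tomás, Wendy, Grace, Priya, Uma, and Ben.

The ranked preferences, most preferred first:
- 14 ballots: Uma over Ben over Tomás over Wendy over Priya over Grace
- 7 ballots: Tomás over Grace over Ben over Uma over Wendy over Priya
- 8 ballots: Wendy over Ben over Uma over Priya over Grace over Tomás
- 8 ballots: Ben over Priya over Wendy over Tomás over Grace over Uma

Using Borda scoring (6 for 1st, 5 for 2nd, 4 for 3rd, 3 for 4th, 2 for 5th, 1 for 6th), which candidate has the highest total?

Tomás: 14×4 + 7×6 + 8×1 + 8×3 = 130
Wendy: 14×3 + 7×2 + 8×6 + 8×4 = 136
Grace: 14×1 + 7×5 + 8×2 + 8×2 = 81
Priya: 14×2 + 7×1 + 8×3 + 8×5 = 99
Uma: 14×6 + 7×3 + 8×4 + 8×1 = 145
Ben: 14×5 + 7×4 + 8×5 + 8×6 = 186

Ben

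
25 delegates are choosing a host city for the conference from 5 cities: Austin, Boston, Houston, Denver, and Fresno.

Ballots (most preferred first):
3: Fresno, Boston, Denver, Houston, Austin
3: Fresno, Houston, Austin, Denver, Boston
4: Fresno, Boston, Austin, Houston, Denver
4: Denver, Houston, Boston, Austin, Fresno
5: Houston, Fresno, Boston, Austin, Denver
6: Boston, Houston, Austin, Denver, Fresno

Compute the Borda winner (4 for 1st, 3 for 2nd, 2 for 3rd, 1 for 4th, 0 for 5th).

Houston

Austin: 3×0 + 3×2 + 4×2 + 4×1 + 5×1 + 6×2 = 35
Boston: 3×3 + 3×0 + 4×3 + 4×2 + 5×2 + 6×4 = 63
Houston: 3×1 + 3×3 + 4×1 + 4×3 + 5×4 + 6×3 = 66
Denver: 3×2 + 3×1 + 4×0 + 4×4 + 5×0 + 6×1 = 31
Fresno: 3×4 + 3×4 + 4×4 + 4×0 + 5×3 + 6×0 = 55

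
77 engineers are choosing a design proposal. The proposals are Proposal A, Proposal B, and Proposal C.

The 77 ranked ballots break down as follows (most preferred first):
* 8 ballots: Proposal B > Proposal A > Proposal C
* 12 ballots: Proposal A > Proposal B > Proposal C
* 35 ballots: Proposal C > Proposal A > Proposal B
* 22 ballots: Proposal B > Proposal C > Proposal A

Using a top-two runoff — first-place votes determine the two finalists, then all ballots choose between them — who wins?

Round 1 first-place votes: Proposal A 12, Proposal B 30, Proposal C 35. Proposal C and Proposal B advance.
Runoff: Proposal C is ranked above Proposal B on 35 ballots, Proposal B above Proposal C on 42.

Proposal B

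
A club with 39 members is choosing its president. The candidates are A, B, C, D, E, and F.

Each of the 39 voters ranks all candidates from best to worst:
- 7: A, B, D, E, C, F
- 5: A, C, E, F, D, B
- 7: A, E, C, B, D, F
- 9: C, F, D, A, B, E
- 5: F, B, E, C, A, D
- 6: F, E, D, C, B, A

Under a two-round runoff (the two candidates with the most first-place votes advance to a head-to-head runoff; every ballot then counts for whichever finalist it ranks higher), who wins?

F

Round 1 first-place votes: A 19, B 0, C 9, D 0, E 0, F 11. A and F advance.
Runoff: A is ranked above F on 19 ballots, F above A on 20.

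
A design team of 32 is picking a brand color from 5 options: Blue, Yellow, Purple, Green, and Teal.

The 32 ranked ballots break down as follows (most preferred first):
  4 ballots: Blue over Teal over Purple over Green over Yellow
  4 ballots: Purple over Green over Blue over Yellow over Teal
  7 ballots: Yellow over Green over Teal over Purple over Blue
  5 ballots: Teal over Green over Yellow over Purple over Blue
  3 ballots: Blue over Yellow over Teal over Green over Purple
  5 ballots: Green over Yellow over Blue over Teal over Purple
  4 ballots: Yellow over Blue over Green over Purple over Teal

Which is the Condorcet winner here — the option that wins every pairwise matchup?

Green

Green vs Blue: 21–11
Green vs Yellow: 18–14
Green vs Purple: 24–8
Green vs Teal: 20–12
Green beats every other option.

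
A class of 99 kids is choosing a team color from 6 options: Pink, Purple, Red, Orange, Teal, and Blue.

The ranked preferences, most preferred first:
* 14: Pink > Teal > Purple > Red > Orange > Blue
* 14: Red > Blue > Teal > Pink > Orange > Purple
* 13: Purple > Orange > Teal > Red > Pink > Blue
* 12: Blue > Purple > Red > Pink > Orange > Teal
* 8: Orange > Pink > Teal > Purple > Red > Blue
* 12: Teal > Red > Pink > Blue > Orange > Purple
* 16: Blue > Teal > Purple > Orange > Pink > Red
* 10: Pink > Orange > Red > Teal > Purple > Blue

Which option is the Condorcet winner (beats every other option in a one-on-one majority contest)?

Teal

Teal vs Pink: 55–44
Teal vs Purple: 74–25
Teal vs Red: 63–36
Teal vs Orange: 56–43
Teal vs Blue: 57–42
Teal beats every other option.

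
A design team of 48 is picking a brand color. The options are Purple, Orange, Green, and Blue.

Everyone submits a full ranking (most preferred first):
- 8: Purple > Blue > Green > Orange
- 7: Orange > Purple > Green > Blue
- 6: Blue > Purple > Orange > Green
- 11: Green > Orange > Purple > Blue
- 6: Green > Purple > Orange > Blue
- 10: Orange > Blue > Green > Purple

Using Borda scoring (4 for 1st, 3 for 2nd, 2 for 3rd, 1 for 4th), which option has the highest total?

Orange

Purple: 8×4 + 7×3 + 6×3 + 11×2 + 6×3 + 10×1 = 121
Orange: 8×1 + 7×4 + 6×2 + 11×3 + 6×2 + 10×4 = 133
Green: 8×2 + 7×2 + 6×1 + 11×4 + 6×4 + 10×2 = 124
Blue: 8×3 + 7×1 + 6×4 + 11×1 + 6×1 + 10×3 = 102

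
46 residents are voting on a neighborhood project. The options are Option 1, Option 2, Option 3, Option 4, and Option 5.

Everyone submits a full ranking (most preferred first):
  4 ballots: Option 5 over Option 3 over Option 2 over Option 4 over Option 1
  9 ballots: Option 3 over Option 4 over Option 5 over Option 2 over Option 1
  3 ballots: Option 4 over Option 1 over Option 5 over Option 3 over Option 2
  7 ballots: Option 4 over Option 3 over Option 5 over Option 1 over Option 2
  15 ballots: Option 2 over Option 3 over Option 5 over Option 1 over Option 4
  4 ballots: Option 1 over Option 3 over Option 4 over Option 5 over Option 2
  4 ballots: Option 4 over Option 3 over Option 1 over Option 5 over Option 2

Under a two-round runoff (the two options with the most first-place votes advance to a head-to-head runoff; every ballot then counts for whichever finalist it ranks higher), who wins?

Round 1 first-place votes: Option 1 4, Option 2 15, Option 3 9, Option 4 14, Option 5 4. Option 2 and Option 4 advance.
Runoff: Option 2 is ranked above Option 4 on 19 ballots, Option 4 above Option 2 on 27.

Option 4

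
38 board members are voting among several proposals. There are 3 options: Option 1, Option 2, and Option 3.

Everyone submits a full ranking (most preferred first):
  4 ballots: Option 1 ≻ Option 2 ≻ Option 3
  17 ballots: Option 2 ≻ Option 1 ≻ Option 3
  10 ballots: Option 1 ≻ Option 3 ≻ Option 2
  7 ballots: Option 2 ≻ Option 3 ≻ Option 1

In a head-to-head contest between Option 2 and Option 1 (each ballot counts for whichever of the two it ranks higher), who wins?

Option 2 is ranked above Option 1 on 24 ballots; Option 1 above Option 2 on 14.

Option 2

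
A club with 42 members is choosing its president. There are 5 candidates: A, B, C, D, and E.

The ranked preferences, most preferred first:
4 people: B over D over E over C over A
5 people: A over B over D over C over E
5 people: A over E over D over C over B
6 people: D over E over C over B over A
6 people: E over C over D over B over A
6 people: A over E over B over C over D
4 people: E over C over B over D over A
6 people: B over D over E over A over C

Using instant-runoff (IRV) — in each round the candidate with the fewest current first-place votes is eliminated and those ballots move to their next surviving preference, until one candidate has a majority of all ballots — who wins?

Round 1: A 16, B 10, C 0, D 6, E 10. C eliminated.
Round 2: A 16, B 10, D 6, E 10. D eliminated.
Round 3: A 16, B 10, E 16. B eliminated.
Round 4: A 16, E 26. E has a majority (≥22).

E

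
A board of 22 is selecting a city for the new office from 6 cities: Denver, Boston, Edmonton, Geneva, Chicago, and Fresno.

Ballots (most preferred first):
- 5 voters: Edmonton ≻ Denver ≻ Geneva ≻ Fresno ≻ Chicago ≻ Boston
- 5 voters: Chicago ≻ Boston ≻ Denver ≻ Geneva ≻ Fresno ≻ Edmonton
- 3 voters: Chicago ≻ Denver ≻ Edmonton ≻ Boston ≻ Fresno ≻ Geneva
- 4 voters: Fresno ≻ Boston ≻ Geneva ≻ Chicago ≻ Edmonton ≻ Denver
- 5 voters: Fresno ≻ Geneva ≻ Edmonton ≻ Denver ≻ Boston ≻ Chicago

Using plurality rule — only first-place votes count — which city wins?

Fresno

First-place votes: Denver 0, Boston 0, Edmonton 5, Geneva 0, Chicago 8, Fresno 9.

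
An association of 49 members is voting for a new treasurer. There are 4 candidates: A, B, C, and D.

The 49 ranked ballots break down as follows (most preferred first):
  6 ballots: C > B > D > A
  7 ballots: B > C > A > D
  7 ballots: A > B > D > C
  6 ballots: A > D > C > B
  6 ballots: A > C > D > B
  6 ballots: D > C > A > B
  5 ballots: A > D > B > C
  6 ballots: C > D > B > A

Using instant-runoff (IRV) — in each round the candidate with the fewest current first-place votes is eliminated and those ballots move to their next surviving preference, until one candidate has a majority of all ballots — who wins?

C

Round 1: A 24, B 7, C 12, D 6. D eliminated.
Round 2: A 24, B 7, C 18. B eliminated.
Round 3: A 24, C 25. C has a majority (≥25).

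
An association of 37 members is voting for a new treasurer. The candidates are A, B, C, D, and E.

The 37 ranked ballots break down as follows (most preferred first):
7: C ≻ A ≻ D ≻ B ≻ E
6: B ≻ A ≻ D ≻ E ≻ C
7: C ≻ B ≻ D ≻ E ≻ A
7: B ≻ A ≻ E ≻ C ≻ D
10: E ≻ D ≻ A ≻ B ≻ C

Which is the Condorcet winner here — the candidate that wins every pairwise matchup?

B vs A: 20–17
B vs C: 23–14
B vs D: 20–17
B vs E: 27–10
B beats every other candidate.

B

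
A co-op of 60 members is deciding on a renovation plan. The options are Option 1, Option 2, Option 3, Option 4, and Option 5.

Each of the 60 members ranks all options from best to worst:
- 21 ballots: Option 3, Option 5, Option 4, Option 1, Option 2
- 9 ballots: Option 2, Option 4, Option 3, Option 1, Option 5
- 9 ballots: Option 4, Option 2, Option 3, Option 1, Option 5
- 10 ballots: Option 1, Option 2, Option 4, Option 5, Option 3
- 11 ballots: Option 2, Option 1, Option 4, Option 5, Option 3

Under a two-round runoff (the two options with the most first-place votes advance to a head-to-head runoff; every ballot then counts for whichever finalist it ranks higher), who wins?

Round 1 first-place votes: Option 1 10, Option 2 20, Option 3 21, Option 4 9, Option 5 0. Option 3 and Option 2 advance.
Runoff: Option 3 is ranked above Option 2 on 21 ballots, Option 2 above Option 3 on 39.

Option 2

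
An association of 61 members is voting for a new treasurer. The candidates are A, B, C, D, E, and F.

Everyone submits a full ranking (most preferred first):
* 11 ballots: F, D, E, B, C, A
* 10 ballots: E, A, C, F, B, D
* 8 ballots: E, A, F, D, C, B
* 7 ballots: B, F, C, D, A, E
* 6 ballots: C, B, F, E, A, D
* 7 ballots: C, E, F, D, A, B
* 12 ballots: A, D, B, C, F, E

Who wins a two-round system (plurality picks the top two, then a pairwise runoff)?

Round 1 first-place votes: A 12, B 7, C 13, D 0, E 18, F 11. E and C advance.
Runoff: E is ranked above C on 29 ballots, C above E on 32.

C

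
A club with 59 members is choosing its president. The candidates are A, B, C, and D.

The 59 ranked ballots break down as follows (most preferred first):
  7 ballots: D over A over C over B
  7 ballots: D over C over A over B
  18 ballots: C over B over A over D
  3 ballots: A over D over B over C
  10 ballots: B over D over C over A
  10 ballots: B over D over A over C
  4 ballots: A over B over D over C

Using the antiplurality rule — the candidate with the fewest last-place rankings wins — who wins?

A

Last-place votes: A 10, B 14, C 17, D 18.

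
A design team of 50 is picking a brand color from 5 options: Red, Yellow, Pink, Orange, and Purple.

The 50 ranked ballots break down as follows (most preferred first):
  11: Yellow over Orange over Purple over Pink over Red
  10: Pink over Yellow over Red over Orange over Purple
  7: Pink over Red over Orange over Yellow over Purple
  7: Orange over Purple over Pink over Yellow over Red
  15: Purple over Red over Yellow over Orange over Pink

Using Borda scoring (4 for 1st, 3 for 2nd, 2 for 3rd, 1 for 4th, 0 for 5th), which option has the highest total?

Yellow

Red: 11×0 + 10×2 + 7×3 + 7×0 + 15×3 = 86
Yellow: 11×4 + 10×3 + 7×1 + 7×1 + 15×2 = 118
Pink: 11×1 + 10×4 + 7×4 + 7×2 + 15×0 = 93
Orange: 11×3 + 10×1 + 7×2 + 7×4 + 15×1 = 100
Purple: 11×2 + 10×0 + 7×0 + 7×3 + 15×4 = 103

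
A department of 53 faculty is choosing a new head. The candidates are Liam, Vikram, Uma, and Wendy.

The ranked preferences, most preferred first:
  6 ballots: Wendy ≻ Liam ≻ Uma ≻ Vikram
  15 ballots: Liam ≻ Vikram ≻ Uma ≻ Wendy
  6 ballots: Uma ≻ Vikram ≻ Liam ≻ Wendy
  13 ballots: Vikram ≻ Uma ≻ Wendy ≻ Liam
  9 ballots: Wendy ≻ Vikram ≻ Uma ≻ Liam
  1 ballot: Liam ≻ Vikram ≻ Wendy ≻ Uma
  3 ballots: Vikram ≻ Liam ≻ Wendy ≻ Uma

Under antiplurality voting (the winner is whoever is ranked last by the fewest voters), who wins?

Uma

Last-place votes: Liam 22, Vikram 6, Uma 4, Wendy 21.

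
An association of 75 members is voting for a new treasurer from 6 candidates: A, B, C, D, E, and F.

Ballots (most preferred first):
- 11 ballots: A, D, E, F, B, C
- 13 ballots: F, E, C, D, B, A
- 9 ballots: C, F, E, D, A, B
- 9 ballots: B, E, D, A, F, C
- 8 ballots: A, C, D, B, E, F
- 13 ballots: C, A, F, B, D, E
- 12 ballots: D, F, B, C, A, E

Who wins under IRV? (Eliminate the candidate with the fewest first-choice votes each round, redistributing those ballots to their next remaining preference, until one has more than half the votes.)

C

Round 1: A 19, B 9, C 22, D 12, E 0, F 13. E eliminated.
Round 2: A 19, B 9, C 22, D 12, F 13. B eliminated.
Round 3: A 19, C 22, D 21, F 13. F eliminated.
Round 4: A 19, C 35, D 21. A eliminated.
Round 5: C 43, D 32. C has a majority (≥38).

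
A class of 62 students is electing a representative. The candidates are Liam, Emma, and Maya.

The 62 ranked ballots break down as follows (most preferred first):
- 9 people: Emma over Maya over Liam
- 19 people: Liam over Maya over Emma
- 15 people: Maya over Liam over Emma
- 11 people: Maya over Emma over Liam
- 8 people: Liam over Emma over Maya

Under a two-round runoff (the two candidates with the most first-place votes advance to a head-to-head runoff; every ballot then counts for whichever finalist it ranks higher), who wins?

Maya

Round 1 first-place votes: Liam 27, Emma 9, Maya 26. Liam and Maya advance.
Runoff: Liam is ranked above Maya on 27 ballots, Maya above Liam on 35.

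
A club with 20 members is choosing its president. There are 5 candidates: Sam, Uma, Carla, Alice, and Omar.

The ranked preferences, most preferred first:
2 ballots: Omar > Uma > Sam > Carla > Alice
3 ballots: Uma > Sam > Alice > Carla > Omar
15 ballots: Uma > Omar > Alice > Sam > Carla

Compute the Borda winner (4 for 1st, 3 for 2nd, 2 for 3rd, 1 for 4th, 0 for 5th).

Sam: 2×2 + 3×3 + 15×1 = 28
Uma: 2×3 + 3×4 + 15×4 = 78
Carla: 2×1 + 3×1 + 15×0 = 5
Alice: 2×0 + 3×2 + 15×2 = 36
Omar: 2×4 + 3×0 + 15×3 = 53

Uma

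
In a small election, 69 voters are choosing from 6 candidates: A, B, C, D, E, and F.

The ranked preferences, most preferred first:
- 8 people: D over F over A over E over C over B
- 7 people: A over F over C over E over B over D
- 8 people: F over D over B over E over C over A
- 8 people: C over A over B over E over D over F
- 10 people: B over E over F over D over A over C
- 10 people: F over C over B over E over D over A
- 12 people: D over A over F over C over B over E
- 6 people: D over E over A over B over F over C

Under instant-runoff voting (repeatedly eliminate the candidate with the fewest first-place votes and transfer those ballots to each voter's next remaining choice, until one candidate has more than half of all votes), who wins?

Round 1: A 7, B 10, C 8, D 26, E 0, F 18. E eliminated.
Round 2: A 7, B 10, C 8, D 26, F 18. A eliminated.
Round 3: B 10, C 8, D 26, F 25. C eliminated.
Round 4: B 18, D 26, F 25. B eliminated.
Round 5: D 34, F 35. F has a majority (≥35).

F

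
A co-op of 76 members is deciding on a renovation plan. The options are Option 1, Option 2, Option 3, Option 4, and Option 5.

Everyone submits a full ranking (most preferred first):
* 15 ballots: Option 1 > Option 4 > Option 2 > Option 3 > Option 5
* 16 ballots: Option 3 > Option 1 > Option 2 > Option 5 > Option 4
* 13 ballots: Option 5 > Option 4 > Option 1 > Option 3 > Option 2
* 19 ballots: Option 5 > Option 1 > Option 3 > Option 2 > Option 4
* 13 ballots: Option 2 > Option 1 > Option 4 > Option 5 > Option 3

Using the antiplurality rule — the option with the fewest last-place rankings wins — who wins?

Option 1

Last-place votes: Option 1 0, Option 2 13, Option 3 13, Option 4 35, Option 5 15.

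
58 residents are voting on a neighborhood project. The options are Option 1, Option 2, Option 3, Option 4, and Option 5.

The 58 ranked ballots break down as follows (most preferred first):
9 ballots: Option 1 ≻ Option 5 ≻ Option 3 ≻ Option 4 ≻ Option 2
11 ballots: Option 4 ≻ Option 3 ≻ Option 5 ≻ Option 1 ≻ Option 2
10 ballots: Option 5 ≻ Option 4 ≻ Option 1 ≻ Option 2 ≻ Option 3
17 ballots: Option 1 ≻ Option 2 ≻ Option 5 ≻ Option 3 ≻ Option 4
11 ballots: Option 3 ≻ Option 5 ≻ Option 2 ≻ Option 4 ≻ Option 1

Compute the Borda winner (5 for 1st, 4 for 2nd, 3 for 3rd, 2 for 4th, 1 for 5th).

Option 5

Option 1: 9×5 + 11×2 + 10×3 + 17×5 + 11×1 = 193
Option 2: 9×1 + 11×1 + 10×2 + 17×4 + 11×3 = 141
Option 3: 9×3 + 11×4 + 10×1 + 17×2 + 11×5 = 170
Option 4: 9×2 + 11×5 + 10×4 + 17×1 + 11×2 = 152
Option 5: 9×4 + 11×3 + 10×5 + 17×3 + 11×4 = 214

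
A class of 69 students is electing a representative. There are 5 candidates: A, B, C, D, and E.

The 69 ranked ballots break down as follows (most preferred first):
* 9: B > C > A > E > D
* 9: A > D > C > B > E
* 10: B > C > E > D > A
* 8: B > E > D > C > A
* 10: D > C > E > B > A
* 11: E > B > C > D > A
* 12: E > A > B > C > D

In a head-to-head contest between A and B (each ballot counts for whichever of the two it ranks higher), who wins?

B

A is ranked above B on 21 ballots; B above A on 48.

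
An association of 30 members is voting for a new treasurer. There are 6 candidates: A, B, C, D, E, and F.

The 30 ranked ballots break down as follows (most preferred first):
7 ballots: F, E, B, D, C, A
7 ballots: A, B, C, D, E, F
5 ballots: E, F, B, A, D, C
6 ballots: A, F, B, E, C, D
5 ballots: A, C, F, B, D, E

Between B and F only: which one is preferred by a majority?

B is ranked above F on 7 ballots; F above B on 23.

F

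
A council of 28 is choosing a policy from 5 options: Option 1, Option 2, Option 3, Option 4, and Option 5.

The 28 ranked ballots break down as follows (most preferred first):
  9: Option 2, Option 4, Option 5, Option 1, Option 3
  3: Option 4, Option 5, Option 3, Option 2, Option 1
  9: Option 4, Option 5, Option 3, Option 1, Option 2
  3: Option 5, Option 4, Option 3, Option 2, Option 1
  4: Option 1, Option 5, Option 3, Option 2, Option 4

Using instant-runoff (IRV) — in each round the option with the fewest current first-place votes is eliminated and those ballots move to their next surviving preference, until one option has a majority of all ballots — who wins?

Option 4

Round 1: Option 1 4, Option 2 9, Option 3 0, Option 4 12, Option 5 3. Option 3 eliminated.
Round 2: Option 1 4, Option 2 9, Option 4 12, Option 5 3. Option 5 eliminated.
Round 3: Option 1 4, Option 2 9, Option 4 15. Option 4 has a majority (≥15).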